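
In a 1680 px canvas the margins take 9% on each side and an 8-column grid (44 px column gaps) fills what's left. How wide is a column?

133.7 px

Each margin = 9% of 1680 = 151.2 px; content = 1680 − 2·151.2 = 1377.6 px.
1377.6 − 7·44 = 1069.6; ÷8 gives c = 133.7 px.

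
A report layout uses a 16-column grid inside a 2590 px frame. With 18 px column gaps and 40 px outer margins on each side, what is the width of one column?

Take off 80 px of margins, leaving 2510 px.
16c + 15·18 = 2510 → 16c = 2240 → c = 140 px.

140 px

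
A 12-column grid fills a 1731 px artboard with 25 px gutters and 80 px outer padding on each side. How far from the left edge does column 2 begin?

213 px

Subtract both margins: 1731 − 2·80 = 1571 px.
12 columns + 11 gutters: 12c + 11·25 = 1571.
12c = 1571 − 275 = 1296, so c = 108 px.
Each column+gutter stride is 133 px; 1 of them past the 80 px margin is 80 + 133 = 213 px.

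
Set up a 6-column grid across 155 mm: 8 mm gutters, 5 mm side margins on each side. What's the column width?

17.5 mm

Content width = 155 − 2·5 = 145 mm.
6c + 5·8 = 145 → 6c = 105 → c = 17.5 mm.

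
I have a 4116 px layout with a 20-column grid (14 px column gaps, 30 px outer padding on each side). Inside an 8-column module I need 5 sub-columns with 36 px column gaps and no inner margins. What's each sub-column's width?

294 px

Take off 60 px of margins, leaving 4056 px.
4056 − 19·14 = 3790; ÷20 gives c = 189.5 px.
8 columns plus 7 column gaps: 1516 + 98 = 1614 px.
5 columns + 4 column gaps: 5d + 4·36 = 1614.
5d = 1614 − 144 = 1470, so d = 294 px.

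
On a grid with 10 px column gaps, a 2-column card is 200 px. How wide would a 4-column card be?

2c + 1·10 = 200 → 2c = 190 → c = 95 px.
4-column span = 4·95 + 3·10 = 410 px.

410 px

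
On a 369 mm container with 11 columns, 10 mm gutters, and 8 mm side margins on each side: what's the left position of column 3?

74 mm

Take off 16 mm of margins, leaving 353 mm.
11 columns + 10 gutters: 11c + 10·10 = 353.
11c = 353 − 100 = 253, so c = 23 mm.
Before column 3: the margin + 2 columns + 2 gutters.
Offset = 8 + 2·(23 + 10) = 8 + 66 = 74 mm.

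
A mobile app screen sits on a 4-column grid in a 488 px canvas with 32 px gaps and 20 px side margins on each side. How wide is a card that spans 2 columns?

208 px

Take off 40 px of margins, leaving 448 px.
Subtracting 3 gaps of 32 leaves 352 for 4 columns, so c = 88 px.
2-column span = 2·88 + 1·32 = 208 px.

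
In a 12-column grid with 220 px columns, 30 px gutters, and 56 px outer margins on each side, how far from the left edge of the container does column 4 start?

Each column+gutter stride is 250 px; 3 of them past the 56 px margin is 56 + 750 = 806 px.

806 px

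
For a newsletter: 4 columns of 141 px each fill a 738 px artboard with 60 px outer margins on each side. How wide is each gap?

18 px

Subtract both margins: 738 − 2·60 = 618 px.
4 columns take 4·141 = 564 px; remaining 54 splits into 3 gaps.
g = 54 / 3 = 18 px.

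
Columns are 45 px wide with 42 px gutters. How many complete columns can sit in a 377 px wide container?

4 columns

Each extra column adds 45 + 42 = 87 px.
(377 + 42) / 87 = 4.82, so 4 columns fit.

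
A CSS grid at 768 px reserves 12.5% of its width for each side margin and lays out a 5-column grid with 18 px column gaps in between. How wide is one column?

100.8 px

Each margin = 12.5% of 768 = 96 px; content = 768 − 2·96 = 576 px.
5c + 4·18 = 576 → 5c = 504 → c = 100.8 px.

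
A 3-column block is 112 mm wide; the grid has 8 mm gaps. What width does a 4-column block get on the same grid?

112 − 2·8 = 96; ÷3 gives c = 32 mm.
4 columns plus 3 gaps: 128 + 24 = 152 mm.

152 mm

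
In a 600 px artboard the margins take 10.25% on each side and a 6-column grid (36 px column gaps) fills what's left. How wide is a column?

49.5 px

Each margin = 10.25% of 600 = 61.5 px; content = 600 − 2·61.5 = 477 px.
Subtracting 5 column gaps of 36 leaves 297 for 6 columns, so c = 49.5 px.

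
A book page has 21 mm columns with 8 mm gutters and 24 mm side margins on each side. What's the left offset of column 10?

285 mm

Column 10 starts at margin + 9·(column + gutter) = 24 + 9·29 = 285 mm.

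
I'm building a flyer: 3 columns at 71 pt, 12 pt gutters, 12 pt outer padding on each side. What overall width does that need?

261 pt

Adding margins, columns and gutters: 24 + 213 + 24 = 261 pt.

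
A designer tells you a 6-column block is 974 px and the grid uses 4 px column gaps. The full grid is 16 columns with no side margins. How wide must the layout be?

2604 px

6c + 5·4 = 974 → 6c = 954 → c = 159 px.
Layout = 16·159 + 15·4 = 2544 + 60 = 2604 px.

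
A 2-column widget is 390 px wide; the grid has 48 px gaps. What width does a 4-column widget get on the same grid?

828 px

390 − 1·48 = 342; ÷2 gives c = 171 px.
4 columns plus 3 gaps: 684 + 144 = 828 px.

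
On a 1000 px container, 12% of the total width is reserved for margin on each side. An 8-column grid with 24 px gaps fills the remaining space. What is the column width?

74 px

Each margin = 12% of 1000 = 120 px; content = 1000 − 2·120 = 760 px.
Subtracting 7 gaps of 24 leaves 592 for 8 columns, so c = 74 px.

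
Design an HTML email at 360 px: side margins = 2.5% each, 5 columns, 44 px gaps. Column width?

33.2 px

Margins: 2.5% × 360 = 9 px each, so content = 360 − 18 = 342 px.
Subtracting 4 gaps of 44 leaves 166 for 5 columns, so c = 33.2 px.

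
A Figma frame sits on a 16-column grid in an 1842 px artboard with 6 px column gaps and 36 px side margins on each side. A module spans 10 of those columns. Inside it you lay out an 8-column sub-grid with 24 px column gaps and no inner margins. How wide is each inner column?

Outer content = 1842 − 2·36 = 1770 px.
16 columns + 15 column gaps: 16c + 15·6 = 1770.
16c = 1770 − 90 = 1680, so c = 105 px.
Span of 10: 10·105 + 9·6 = 1050 + 54 = 1104 px.
8 columns + 7 column gaps: 8d + 7·24 = 1104.
8d = 1104 − 168 = 936, so d = 117 px.

117 px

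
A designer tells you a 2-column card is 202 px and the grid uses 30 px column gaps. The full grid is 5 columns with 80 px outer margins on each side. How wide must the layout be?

710 px

Subtracting 1 column gap of 30 leaves 172 for 2 columns, so c = 86 px.
Total width: 2·80 + 5·86 + 4·30 = 710 px.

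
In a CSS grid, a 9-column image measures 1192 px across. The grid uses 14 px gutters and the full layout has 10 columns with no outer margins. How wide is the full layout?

Subtracting 8 gutters of 14 leaves 1080 for 9 columns, so c = 120 px.
Summing: 1200 + 126 = 1326 px.

1326 px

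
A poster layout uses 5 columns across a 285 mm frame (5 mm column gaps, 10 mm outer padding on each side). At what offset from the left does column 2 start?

Subtract both margins: 285 − 2·10 = 265 mm.
5c + 4·5 = 265 → 5c = 245 → c = 49 mm.
Column 2 starts at margin + 1·(column + gutter) = 10 + 1·54 = 64 mm.

64 mm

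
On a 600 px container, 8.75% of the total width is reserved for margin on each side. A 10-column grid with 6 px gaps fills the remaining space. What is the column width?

Margins: 8.75% × 600 = 52.5 px each, so content = 600 − 105 = 495 px.
Subtracting 9 gaps of 6 leaves 441 for 10 columns, so c = 44.1 px.

44.1 px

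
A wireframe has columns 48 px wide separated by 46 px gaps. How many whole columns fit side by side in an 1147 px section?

k columns need k·48 + (k−1)·46 = k·94 − 46.
k·94 − 46 ≤ 1147 → k ≤ 1193 / 94 ≈ 12.69, so k = 12.

12 columns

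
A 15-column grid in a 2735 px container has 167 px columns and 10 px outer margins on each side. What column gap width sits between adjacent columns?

15 px

Inside the margins: 2735 − 20 = 2715 px.
15 columns take 15·167 = 2505 px; remaining 210 splits into 14 column gaps.
g = 210 / 14 = 15 px.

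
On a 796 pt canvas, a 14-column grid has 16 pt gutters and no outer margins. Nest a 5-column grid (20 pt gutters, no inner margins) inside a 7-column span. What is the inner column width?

62 pt

14c + 13·16 = 796 → 14c = 588 → c = 42 pt.
Span of 7: 7·42 + 6·16 = 294 + 96 = 390 pt.
Subtracting 4 gutters of 20 leaves 310 for 5 columns, so d = 62 pt.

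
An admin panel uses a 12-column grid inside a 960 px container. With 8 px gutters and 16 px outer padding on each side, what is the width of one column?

70 px

Content width = 960 − 2·16 = 928 px.
12c + 11·8 = 928 → 12c = 840 → c = 70 px.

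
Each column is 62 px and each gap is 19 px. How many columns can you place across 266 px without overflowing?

k columns need k·62 + (k−1)·19 = k·81 − 19.
k·81 − 19 ≤ 266 → k ≤ 285 / 81 ≈ 3.52, so k = 3.

3 columns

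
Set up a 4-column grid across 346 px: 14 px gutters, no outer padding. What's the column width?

346 − 3·14 = 304; ÷4 gives c = 76 px.

76 px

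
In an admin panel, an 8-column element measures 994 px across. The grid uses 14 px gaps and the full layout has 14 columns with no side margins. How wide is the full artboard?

8c + 7·14 = 994 → 8c = 896 → c = 112 px.
Summing: 1568 + 182 = 1750 px.

1750 px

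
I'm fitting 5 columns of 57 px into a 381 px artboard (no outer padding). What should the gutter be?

5 columns take 5·57 = 285 px; remaining 96 splits into 4 gutters.
g = 96 / 4 = 24 px.

24 px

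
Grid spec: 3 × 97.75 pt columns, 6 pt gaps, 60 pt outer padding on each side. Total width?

425.25 pt

Adding margins, columns and gutters: 120 + 293.25 + 12 = 425.25 pt.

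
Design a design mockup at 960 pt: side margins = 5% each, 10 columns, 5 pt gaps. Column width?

81.9 pt

Each margin = 5% of 960 = 48 pt; content = 960 − 2·48 = 864 pt.
10 columns + 9 gaps: 10c + 9·5 = 864.
10c = 864 − 45 = 819, so c = 81.9 pt.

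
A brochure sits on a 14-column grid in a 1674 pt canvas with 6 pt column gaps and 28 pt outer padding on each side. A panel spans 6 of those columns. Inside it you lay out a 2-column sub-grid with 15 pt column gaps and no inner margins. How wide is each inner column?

Inside the margins: 1674 − 56 = 1618 pt.
14c + 13·6 = 1618 → 14c = 1540 → c = 110 pt.
6-column span = 6·110 + 5·6 = 690 pt.
690 − 1·15 = 675; ÷2 gives d = 337.5 pt.

337.5 pt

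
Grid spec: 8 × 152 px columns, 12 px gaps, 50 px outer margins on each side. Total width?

Total width: 2·50 + 8·152 + 7·12 = 1400 px.

1400 px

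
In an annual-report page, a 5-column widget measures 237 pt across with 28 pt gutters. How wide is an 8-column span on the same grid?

5 columns + 4 gutters: 5c + 4·28 = 237.
5c = 237 − 112 = 125, so c = 25 pt.
Span of 8: 8·25 + 7·28 = 200 + 196 = 396 pt.

396 pt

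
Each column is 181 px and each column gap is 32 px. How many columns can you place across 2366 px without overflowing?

Each extra column adds 181 + 32 = 213 px.
(2366 + 32) / 213 = 11.26, so 11 columns fit.

11 columns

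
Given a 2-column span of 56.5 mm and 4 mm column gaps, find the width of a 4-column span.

117 mm

2c + 1·4 = 56.5 → 2c = 52.5 → c = 26.25 mm.
4 columns plus 3 column gaps: 105 + 12 = 117 mm.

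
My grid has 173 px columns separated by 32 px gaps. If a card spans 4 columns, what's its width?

Span of 4: 4·173 + 3·32 = 692 + 96 = 788 px.

788 px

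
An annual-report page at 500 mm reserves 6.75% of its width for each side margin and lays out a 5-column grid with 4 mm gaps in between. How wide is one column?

Margins: 6.75% × 500 = 33.75 mm each, so content = 500 − 67.5 = 432.5 mm.
Subtracting 4 gaps of 4 leaves 416.5 for 5 columns, so c = 83.3 mm.

83.3 mm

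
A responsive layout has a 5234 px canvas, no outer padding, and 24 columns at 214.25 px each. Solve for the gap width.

4 px

24 columns take 24·214.25 = 5142 px; remaining 92 splits into 23 gaps.
g = 92 / 23 = 4 px.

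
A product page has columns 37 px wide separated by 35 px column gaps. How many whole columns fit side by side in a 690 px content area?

10 columns

10 columns: 10·37 + 9·35 = 685 px ≤ 690.
11 columns: 757 px > 690. So 10.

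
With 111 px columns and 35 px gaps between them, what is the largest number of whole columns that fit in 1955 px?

13 columns: 13·111 + 12·35 = 1863 px ≤ 1955.
14 columns: 2009 px > 1955. So 13.

13 columns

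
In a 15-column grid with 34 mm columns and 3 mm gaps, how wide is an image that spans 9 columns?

330 mm

9-column span = 9·34 + 8·3 = 330 mm.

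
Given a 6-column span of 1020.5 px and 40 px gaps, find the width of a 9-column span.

1550.75 px

Subtracting 5 gaps of 40 leaves 820.5 for 6 columns, so c = 136.75 px.
9 columns plus 8 gaps: 1230.75 + 320 = 1550.75 px.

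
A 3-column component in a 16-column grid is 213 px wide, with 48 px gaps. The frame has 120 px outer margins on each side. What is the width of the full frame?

1584 px

3c + 2·48 = 213 → 3c = 117 → c = 39 px.
Total width: 2·120 + 16·39 + 15·48 = 1584 px.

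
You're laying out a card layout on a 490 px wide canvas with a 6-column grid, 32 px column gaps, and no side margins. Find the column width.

6 columns + 5 column gaps: 6c + 5·32 = 490.
6c = 490 − 160 = 330, so c = 55 px.

55 px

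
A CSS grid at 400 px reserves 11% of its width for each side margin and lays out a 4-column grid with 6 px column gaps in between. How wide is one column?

73.5 px

400 × (1 − 2·11%) = 400 × 78% = 312 px for the columns.
Subtracting 3 column gaps of 6 leaves 294 for 4 columns, so c = 73.5 px.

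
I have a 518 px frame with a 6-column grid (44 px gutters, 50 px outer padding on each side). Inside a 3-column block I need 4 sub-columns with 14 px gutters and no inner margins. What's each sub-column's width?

Take off 100 px of margins, leaving 418 px.
Subtracting 5 gutters of 44 leaves 198 for 6 columns, so c = 33 px.
3-column span = 3·33 + 2·44 = 187 px.
Subtracting 3 gutters of 14 leaves 145 for 4 columns, so d = 36.25 px.

36.25 px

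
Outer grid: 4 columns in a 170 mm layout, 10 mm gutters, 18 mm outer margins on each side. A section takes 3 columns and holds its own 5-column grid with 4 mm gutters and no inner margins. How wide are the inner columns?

Outer content = 170 − 2·18 = 134 mm.
134 − 3·10 = 104; ÷4 gives c = 26 mm.
3-column span = 3·26 + 2·10 = 98 mm.
5 columns + 4 gutters: 5d + 4·4 = 98.
5d = 98 − 16 = 82, so d = 16.4 mm.

16.4 mm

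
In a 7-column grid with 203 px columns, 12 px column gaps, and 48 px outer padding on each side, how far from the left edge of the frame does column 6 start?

1123 px

Column 6 starts at margin + 5·(column + gutter) = 48 + 5·215 = 1123 px.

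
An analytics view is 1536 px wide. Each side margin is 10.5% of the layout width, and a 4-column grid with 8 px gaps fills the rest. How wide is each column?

Each margin = 10.5% of 1536 = 161.28 px; content = 1536 − 2·161.28 = 1213.44 px.
4c + 3·8 = 1213.44 → 4c = 1189.44 → c = 297.36 px.

297.36 px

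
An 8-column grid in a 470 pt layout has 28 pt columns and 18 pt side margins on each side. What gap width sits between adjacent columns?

30 pt

Content width = 470 − 2·18 = 434 pt.
8·28 + 7g = 434 → 7g = 210 → g = 30 pt.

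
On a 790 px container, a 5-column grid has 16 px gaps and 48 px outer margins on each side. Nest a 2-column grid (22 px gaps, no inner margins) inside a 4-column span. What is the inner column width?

265 px

Outer content = 790 − 2·48 = 694 px.
Subtracting 4 gaps of 16 leaves 630 for 5 columns, so c = 126 px.
4-column span = 4·126 + 3·16 = 552 px.
Subtracting 1 gap of 22 leaves 530 for 2 columns, so d = 265 px.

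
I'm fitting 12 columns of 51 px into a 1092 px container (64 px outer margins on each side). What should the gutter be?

32 px

Inside the margins: 1092 − 128 = 964 px.
12·51 + 11g = 964 → 11g = 352 → g = 32 px.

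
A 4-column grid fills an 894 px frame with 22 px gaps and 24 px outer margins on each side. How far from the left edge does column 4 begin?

675 px

Content = 894 − 2·24 = 846 px.
846 − 3·22 = 780; ÷4 gives c = 195 px.
Column 4 starts at margin + 3·(column + gutter) = 24 + 3·217 = 675 px.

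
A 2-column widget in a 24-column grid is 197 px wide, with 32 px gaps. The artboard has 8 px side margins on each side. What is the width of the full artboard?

2732 px

Subtracting 1 gap of 32 leaves 165 for 2 columns, so c = 82.5 px.
Total width: 2·8 + 24·82.5 + 23·32 = 2732 px.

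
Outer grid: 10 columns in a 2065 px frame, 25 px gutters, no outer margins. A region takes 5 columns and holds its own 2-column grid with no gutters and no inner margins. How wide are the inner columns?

510 px

Subtracting 9 gutters of 25 leaves 1840 for 10 columns, so c = 184 px.
5-column span = 5·184 + 4·25 = 1020 px.
1020 / 2 = 510 px per column.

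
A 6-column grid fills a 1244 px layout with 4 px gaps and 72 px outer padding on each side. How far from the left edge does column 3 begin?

440 px

Content = 1244 − 2·72 = 1100 px.
1100 − 5·4 = 1080; ÷6 gives c = 180 px.
Before column 3: the margin + 2 columns + 2 gaps.
Offset = 72 + 2·(180 + 4) = 72 + 368 = 440 px.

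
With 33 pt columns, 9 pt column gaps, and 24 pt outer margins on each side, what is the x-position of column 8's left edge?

Before column 8: the margin + 7 columns + 7 column gaps.
Offset = 24 + 7·(33 + 9) = 24 + 294 = 318 pt.

318 pt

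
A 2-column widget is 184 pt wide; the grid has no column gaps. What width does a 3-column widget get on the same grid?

184 / 2 = 92 pt per column.
With no column gaps, 3 columns span 3·92 = 276 pt.

276 pt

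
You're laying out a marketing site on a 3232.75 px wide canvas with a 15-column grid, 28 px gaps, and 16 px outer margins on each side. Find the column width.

Subtract both margins: 3232.75 − 2·16 = 3200.75 px.
3200.75 − 14·28 = 2808.75; ÷15 gives c = 187.25 px.

187.25 px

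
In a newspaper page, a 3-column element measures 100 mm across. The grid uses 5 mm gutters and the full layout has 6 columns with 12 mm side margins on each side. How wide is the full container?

229 mm

3 columns + 2 gutters: 3c + 2·5 = 100.
3c = 100 − 10 = 90, so c = 30 mm.
Container = 2·12 + 6·30 + 5·5 = 24 + 180 + 25 = 229 mm.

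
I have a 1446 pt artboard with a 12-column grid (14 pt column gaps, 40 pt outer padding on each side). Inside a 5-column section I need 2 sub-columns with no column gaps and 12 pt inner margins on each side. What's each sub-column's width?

268.5 pt

Take off 80 pt of margins, leaving 1366 pt.
1366 − 11·14 = 1212; ÷12 gives c = 101 pt.
5-column span = 5·101 + 4·14 = 561 pt.
Inner content = 561 − 2·12 = 537 pt.
With no column gaps, each column is 537/2 = 268.5 pt.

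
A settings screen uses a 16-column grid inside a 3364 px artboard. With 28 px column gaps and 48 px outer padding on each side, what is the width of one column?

178 px

Content width = 3364 − 2·48 = 3268 px.
Subtracting 15 column gaps of 28 leaves 2848 for 16 columns, so c = 178 px.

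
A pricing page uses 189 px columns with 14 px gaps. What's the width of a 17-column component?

3437 px

17-column span = 17·189 + 16·14 = 3437 px.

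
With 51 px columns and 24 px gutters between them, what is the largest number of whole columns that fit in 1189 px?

16 columns: 16·51 + 15·24 = 1176 px ≤ 1189.
17 columns: 1251 px > 1189. So 16.

16 columns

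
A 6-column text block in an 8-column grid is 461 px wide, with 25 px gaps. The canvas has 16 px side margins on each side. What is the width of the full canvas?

655 px

461 − 5·25 = 336; ÷6 gives c = 56 px.
Total width: 2·16 + 8·56 + 7·25 = 655 px.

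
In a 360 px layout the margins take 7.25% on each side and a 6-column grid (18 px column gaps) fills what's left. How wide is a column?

Each margin = 7.25% of 360 = 26.1 px; content = 360 − 2·26.1 = 307.8 px.
Subtracting 5 column gaps of 18 leaves 217.8 for 6 columns, so c = 36.3 px.

36.3 px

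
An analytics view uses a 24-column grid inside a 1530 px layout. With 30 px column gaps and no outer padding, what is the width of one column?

35 px

Subtracting 23 column gaps of 30 leaves 840 for 24 columns, so c = 35 px.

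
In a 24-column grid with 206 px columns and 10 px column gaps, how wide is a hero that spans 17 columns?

17-column span = 17·206 + 16·10 = 3662 px.

3662 px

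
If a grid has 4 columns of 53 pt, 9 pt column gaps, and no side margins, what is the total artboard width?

239 pt

Total width: 4·53 + 3·9 = 239 pt.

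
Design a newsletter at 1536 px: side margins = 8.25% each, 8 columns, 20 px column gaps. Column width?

142.82 px

Margins: 8.25% × 1536 = 126.72 px each, so content = 1536 − 253.44 = 1282.56 px.
Subtracting 7 column gaps of 20 leaves 1142.56 for 8 columns, so c = 142.82 px.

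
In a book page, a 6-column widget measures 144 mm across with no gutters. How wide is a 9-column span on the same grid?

6c = 144 → c = 24 mm.
9-column span = 9·24 = 216 mm.

216 mm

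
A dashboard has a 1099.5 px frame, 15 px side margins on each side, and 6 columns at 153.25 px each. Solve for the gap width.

Content width = 1099.5 − 2·15 = 1069.5 px.
6 columns take 6·153.25 = 919.5 px; remaining 150 splits into 5 gaps.
g = 150 / 5 = 30 px.

30 px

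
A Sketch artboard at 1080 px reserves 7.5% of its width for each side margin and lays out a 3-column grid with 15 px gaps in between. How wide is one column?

1080 × (1 − 2·7.5%) = 1080 × 85% = 918 px for the columns.
3 columns + 2 gaps: 3c + 2·15 = 918.
3c = 918 − 30 = 888, so c = 296 px.

296 px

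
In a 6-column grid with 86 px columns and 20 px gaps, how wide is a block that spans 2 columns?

192 px

2-column span = 2·86 + 1·20 = 192 px.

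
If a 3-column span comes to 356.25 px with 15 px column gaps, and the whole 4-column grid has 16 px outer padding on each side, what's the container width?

512 px

Subtracting 2 column gaps of 15 leaves 326.25 for 3 columns, so c = 108.75 px.
Container = 2·16 + 4·108.75 + 3·15 = 32 + 435 + 45 = 512 px.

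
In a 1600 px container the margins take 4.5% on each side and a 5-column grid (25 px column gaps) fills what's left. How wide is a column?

Each margin = 4.5% of 1600 = 72 px; content = 1600 − 2·72 = 1456 px.
Subtracting 4 column gaps of 25 leaves 1356 for 5 columns, so c = 271.2 px.

271.2 px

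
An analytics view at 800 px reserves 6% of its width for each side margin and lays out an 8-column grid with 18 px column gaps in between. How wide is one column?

800 × (1 − 2·6%) = 800 × 88% = 704 px for the columns.
Subtracting 7 column gaps of 18 leaves 578 for 8 columns, so c = 72.25 px.

72.25 px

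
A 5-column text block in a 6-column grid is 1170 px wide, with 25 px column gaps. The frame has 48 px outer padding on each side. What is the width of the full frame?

1505 px

1170 − 4·25 = 1070; ÷5 gives c = 214 px.
Total width: 2·48 + 6·214 + 5·25 = 1505 px.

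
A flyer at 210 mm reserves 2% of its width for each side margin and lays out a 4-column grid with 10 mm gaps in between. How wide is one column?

Each margin = 2% of 210 = 4.2 mm; content = 210 − 2·4.2 = 201.6 mm.
4 columns + 3 gaps: 4c + 3·10 = 201.6.
4c = 201.6 − 30 = 171.6, so c = 42.9 mm.

42.9 mm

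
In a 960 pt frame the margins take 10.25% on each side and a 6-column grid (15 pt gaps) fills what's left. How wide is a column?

114.7 pt

Each margin = 10.25% of 960 = 98.4 pt; content = 960 − 2·98.4 = 763.2 pt.
Subtracting 5 gaps of 15 leaves 688.2 for 6 columns, so c = 114.7 pt.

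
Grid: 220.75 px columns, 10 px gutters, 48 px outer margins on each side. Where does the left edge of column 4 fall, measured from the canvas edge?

Each column+gutter stride is 230.75 px; 3 of them past the 48 px margin is 48 + 692.25 = 740.25 px.

740.25 px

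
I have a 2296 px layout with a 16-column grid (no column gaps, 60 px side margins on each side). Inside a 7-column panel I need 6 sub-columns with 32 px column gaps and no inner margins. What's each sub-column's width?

Inside the margins: 2296 − 120 = 2176 px.
16c = 2176 → c = 136 px.
7-column span = 7·136 = 952 px.
952 − 5·32 = 792; ÷6 gives d = 132 px.

132 px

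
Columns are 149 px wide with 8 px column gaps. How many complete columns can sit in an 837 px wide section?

5 columns

Each extra column adds 149 + 8 = 157 px.
(837 + 8) / 157 = 5.38, so 5 columns fit.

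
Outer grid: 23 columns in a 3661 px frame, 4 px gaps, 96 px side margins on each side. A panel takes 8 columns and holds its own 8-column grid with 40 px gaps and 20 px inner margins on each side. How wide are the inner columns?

Take off 192 px of margins, leaving 3469 px.
23 columns + 22 gaps: 23c + 22·4 = 3469.
23c = 3469 − 88 = 3381, so c = 147 px.
8 columns plus 7 gaps: 1176 + 28 = 1204 px.
Inner content = 1204 − 2·20 = 1164 px.
Subtracting 7 gaps of 40 leaves 884 for 8 columns, so d = 110.5 px.

110.5 px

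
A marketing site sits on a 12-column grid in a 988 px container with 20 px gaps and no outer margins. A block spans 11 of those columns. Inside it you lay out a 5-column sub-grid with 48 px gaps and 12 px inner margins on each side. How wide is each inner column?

988 − 11·20 = 768; ÷12 gives c = 64 px.
Span of 11: 11·64 + 10·20 = 704 + 200 = 904 px.
Inner content = 904 − 2·12 = 880 px.
Subtracting 4 gaps of 48 leaves 688 for 5 columns, so d = 137.6 px.

137.6 px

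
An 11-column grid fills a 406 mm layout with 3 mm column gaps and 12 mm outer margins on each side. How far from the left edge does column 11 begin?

362 mm

Take off 24 mm of margins, leaving 382 mm.
382 − 10·3 = 352; ÷11 gives c = 32 mm.
Column 11 starts at margin + 10·(column + gutter) = 12 + 10·35 = 362 mm.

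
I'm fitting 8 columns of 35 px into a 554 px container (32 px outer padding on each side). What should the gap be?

30 px

Subtract both margins: 554 − 2·32 = 490 px.
8 columns take 8·35 = 280 px; remaining 210 splits into 7 gaps.
g = 210 / 7 = 30 px.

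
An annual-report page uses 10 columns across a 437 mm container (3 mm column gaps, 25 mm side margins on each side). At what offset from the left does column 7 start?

259 mm

Inside the margins: 437 − 50 = 387 mm.
387 − 9·3 = 360; ÷10 gives c = 36 mm.
Each column+gutter stride is 39 mm; 6 of them past the 25 mm margin is 25 + 234 = 259 mm.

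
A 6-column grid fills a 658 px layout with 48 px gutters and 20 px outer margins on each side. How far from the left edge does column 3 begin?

242 px

Inside the margins: 658 − 40 = 618 px.
6 columns + 5 gutters: 6c + 5·48 = 618.
6c = 618 − 240 = 378, so c = 63 px.
Column 3 starts at margin + 2·(column + gutter) = 20 + 2·111 = 242 px.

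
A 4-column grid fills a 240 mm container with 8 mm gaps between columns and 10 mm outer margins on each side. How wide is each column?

Content width = 240 − 2·10 = 220 mm.
4c + 3·8 = 220 → 4c = 196 → c = 49 mm.

49 mm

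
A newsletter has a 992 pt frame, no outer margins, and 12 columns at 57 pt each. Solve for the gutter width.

28 pt

12 columns take 12·57 = 684 pt; remaining 308 splits into 11 gutters.
g = 308 / 11 = 28 pt.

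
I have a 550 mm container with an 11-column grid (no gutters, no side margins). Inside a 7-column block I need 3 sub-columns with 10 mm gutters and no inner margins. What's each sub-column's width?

11c = 550 → c = 50 mm.
With no gutters, 7 columns span 7·50 = 350 mm.
350 − 2·10 = 330; ÷3 gives d = 110 mm.

110 mm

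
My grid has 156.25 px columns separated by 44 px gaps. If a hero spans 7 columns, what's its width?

1357.75 px

Span of 7: 7·156.25 + 6·44 = 1093.75 + 264 = 1357.75 px.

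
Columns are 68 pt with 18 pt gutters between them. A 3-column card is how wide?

3 columns plus 2 gutters: 204 + 36 = 240 pt.

240 pt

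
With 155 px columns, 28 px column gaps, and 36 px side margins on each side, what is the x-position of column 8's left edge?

1317 px

Each column+gutter stride is 183 px; 7 of them past the 36 px margin is 36 + 1281 = 1317 px.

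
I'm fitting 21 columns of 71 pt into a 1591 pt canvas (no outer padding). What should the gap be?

5 pt

21 columns take 21·71 = 1491 pt; remaining 100 splits into 20 gaps.
g = 100 / 20 = 5 pt.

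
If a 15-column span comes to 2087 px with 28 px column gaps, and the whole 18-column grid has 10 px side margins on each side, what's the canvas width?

Subtracting 14 column gaps of 28 leaves 1695 for 15 columns, so c = 113 px.
Adding margins, columns and gutters: 20 + 2034 + 476 = 2530 px.

2530 px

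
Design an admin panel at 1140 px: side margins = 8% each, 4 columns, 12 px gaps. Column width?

230.4 px

Each margin = 8% of 1140 = 91.2 px; content = 1140 − 2·91.2 = 957.6 px.
Subtracting 3 gaps of 12 leaves 921.6 for 4 columns, so c = 230.4 px.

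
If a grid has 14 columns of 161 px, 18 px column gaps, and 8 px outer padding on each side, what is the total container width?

2504 px

Total width: 2·8 + 14·161 + 13·18 = 2504 px.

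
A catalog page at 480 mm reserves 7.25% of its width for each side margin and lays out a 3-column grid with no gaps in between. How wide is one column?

136.8 mm

Margins: 7.25% × 480 = 34.8 mm each, so content = 480 − 69.6 = 410.4 mm.
3c = 410.4 → c = 136.8 mm.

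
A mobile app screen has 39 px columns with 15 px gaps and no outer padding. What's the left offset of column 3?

No margin, so column 3 starts at 2·(column + gutter) = 2·54 = 108 px.

108 px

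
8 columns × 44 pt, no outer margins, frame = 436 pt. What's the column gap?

8·44 + 7g = 436 → 7g = 84 → g = 12 pt.

12 pt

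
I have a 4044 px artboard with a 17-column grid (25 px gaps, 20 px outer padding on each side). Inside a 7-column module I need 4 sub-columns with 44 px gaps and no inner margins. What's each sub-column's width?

375.5 px

Subtract both margins: 4044 − 2·20 = 4004 px.
Subtracting 16 gaps of 25 leaves 3604 for 17 columns, so c = 212 px.
7-column span = 7·212 + 6·25 = 1634 px.
4 columns + 3 gaps: 4d + 3·44 = 1634.
4d = 1634 − 132 = 1502, so d = 375.5 px.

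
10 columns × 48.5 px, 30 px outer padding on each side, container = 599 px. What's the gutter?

Content width = 599 − 2·30 = 539 px.
Columns use 485 px, leaving 54 px across 9 gutters = 6 px each.

6 px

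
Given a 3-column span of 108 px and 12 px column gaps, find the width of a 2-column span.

Subtracting 2 column gaps of 12 leaves 84 for 3 columns, so c = 28 px.
2-column span = 2·28 + 1·12 = 68 px.

68 px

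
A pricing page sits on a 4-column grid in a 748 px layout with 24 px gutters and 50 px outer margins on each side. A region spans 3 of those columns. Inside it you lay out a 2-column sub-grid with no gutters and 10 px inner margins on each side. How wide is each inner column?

Outer content = 748 − 2·50 = 648 px.
4 columns + 3 gutters: 4c + 3·24 = 648.
4c = 648 − 72 = 576, so c = 144 px.
3 columns plus 2 gutters: 432 + 48 = 480 px.
Inner content = 480 − 2·10 = 460 px.
2d = 460 → d = 230 px.

230 px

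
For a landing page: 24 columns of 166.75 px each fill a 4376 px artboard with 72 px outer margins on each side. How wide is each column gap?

Take off 144 px of margins, leaving 4232 px.
24 columns take 24·166.75 = 4002 px; remaining 230 splits into 23 column gaps.
g = 230 / 23 = 10 px.

10 px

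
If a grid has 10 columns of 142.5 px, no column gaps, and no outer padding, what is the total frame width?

Summing: 1425 = 1425 px.

1425 px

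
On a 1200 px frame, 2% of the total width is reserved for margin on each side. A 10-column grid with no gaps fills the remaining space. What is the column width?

Each margin = 2% of 1200 = 24 px; content = 1200 − 2·24 = 1152 px.
1152 / 10 = 115.2 px per column.

115.2 px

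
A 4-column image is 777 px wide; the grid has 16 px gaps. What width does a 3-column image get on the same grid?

4c + 3·16 = 777 → 4c = 729 → c = 182.25 px.
3-column span = 3·182.25 + 2·16 = 578.75 px.

578.75 px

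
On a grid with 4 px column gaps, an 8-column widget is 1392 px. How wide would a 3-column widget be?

8c + 7·4 = 1392 → 8c = 1364 → c = 170.5 px.
Span of 3: 3·170.5 + 2·4 = 511.5 + 8 = 519.5 px.

519.5 px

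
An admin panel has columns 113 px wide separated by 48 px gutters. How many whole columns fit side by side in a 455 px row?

3 columns

3 columns: 3·113 + 2·48 = 435 px ≤ 455.
4 columns: 596 px > 455. So 3.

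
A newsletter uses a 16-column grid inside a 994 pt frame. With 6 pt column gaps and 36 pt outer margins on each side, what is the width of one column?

52 pt

Inside the margins: 994 − 72 = 922 pt.
Subtracting 15 column gaps of 6 leaves 832 for 16 columns, so c = 52 pt.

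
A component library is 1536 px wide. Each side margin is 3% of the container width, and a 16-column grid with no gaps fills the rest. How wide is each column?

90.24 px

1536 × (1 − 2·3%) = 1536 × 94% = 1443.84 px for the columns.
With no gaps, each column is 1443.84/16 = 90.24 px.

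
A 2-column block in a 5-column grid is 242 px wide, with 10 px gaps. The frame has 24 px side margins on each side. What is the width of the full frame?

668 px

2c + 1·10 = 242 → 2c = 232 → c = 116 px.
Total width: 2·24 + 5·116 + 4·10 = 668 px.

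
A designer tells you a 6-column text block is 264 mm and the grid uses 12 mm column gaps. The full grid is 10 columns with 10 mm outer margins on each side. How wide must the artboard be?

468 mm

6 columns + 5 column gaps: 6c + 5·12 = 264.
6c = 264 − 60 = 204, so c = 34 mm.
Adding margins, columns and gutters: 20 + 340 + 108 = 468 mm.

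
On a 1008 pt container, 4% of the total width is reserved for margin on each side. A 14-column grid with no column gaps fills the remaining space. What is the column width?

66.24 pt

Margins: 4% × 1008 = 40.32 pt each, so content = 1008 − 80.64 = 927.36 pt.
927.36 / 14 = 66.24 pt per column.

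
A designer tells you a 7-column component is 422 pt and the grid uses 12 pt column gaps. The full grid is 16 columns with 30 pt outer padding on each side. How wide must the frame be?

1040 pt

7c + 6·12 = 422 → 7c = 350 → c = 50 pt.
Total width: 2·30 + 16·50 + 15·12 = 1040 pt.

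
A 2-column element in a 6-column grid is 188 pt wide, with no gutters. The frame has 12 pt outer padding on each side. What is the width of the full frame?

588 pt

188 / 2 = 94 pt per column.
Summing: 24 + 564 = 588 pt.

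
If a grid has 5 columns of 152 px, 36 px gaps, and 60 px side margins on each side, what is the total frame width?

1024 px

Frame = 2·60 + 5·152 + 4·36 = 120 + 760 + 144 = 1024 px.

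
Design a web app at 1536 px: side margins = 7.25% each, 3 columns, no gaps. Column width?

437.76 px

1536 × (1 − 2·7.25%) = 1536 × 85.5% = 1313.28 px for the columns.
With no gaps, each column is 1313.28/3 = 437.76 px.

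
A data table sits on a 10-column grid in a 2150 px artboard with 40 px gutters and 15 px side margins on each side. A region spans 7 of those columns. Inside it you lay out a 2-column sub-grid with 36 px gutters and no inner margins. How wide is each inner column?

Subtract both margins: 2150 − 2·15 = 2120 px.
Subtracting 9 gutters of 40 leaves 1760 for 10 columns, so c = 176 px.
Span of 7: 7·176 + 6·40 = 1232 + 240 = 1472 px.
Subtracting 1 gutter of 36 leaves 1436 for 2 columns, so d = 718 px.

718 px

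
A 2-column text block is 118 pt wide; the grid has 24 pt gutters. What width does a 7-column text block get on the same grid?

2c + 1·24 = 118 → 2c = 94 → c = 47 pt.
Span of 7: 7·47 + 6·24 = 329 + 144 = 473 pt.

473 pt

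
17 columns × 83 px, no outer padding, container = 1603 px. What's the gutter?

17·83 + 16g = 1603 → 16g = 192 → g = 12 px.

12 px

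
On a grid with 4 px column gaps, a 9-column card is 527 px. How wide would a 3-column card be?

173 px

527 − 8·4 = 495; ÷9 gives c = 55 px.
Span of 3: 3·55 + 2·4 = 165 + 8 = 173 px.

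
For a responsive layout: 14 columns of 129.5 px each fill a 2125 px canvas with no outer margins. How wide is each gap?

14·129.5 + 13g = 2125 → 13g = 312 → g = 24 px.

24 px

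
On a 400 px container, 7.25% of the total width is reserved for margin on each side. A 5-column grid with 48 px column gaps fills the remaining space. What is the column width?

400 × (1 − 2·7.25%) = 400 × 85.5% = 342 px for the columns.
342 − 4·48 = 150; ÷5 gives c = 30 px.

30 px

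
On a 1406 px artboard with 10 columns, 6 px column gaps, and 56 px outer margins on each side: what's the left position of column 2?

Inside the margins: 1406 − 112 = 1294 px.
1294 − 9·6 = 1240; ÷10 gives c = 124 px.
Column 2 starts at margin + 1·(column + gutter) = 56 + 1·130 = 186 px.

186 px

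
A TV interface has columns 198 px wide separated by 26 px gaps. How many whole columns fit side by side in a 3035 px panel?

13 columns

13 columns: 13·198 + 12·26 = 2886 px ≤ 3035.
14 columns: 3110 px > 3035. So 13.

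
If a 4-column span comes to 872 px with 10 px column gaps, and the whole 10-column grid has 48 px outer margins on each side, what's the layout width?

2291 px

872 − 3·10 = 842; ÷4 gives c = 210.5 px.
Adding margins, columns and gutters: 96 + 2105 + 90 = 2291 px.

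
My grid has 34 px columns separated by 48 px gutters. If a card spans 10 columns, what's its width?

772 px

10 columns plus 9 gutters: 340 + 432 = 772 px.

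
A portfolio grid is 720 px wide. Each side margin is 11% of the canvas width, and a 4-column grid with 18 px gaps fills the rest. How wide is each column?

Each margin = 11% of 720 = 79.2 px; content = 720 − 2·79.2 = 561.6 px.
4 columns + 3 gaps: 4c + 3·18 = 561.6.
4c = 561.6 − 54 = 507.6, so c = 126.9 px.

126.9 px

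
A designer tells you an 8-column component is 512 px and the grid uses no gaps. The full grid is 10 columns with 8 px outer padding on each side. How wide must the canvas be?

656 px

With no gaps, each column is 512/8 = 64 px.
Total width: 2·8 + 10·64 = 656 px.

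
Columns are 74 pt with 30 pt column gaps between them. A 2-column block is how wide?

Span of 2: 2·74 + 1·30 = 148 + 30 = 178 pt.

178 pt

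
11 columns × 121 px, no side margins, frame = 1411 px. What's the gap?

8 px

11·121 + 10g = 1411 → 10g = 80 → g = 8 px.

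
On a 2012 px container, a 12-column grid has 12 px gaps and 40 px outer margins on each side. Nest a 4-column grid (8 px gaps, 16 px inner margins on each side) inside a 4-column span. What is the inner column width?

145 px

Take off 80 px of margins, leaving 1932 px.
12c + 11·12 = 1932 → 12c = 1800 → c = 150 px.
Span of 4: 4·150 + 3·12 = 600 + 36 = 636 px.
Inner content = 636 − 2·16 = 604 px.
604 − 3·8 = 580; ÷4 gives d = 145 px.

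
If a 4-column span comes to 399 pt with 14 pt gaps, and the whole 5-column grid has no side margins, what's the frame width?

Subtracting 3 gaps of 14 leaves 357 for 4 columns, so c = 89.25 pt.
Total width: 5·89.25 + 4·14 = 502.25 pt.

502.25 pt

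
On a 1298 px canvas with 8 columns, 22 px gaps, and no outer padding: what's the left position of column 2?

165 px

1298 − 7·22 = 1144; ÷8 gives c = 143 px.
No margin, so column 2 starts at 1·(column + gutter) = 1·165 = 165 px.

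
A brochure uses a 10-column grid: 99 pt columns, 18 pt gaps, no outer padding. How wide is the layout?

Total width: 10·99 + 9·18 = 1152 pt.

1152 pt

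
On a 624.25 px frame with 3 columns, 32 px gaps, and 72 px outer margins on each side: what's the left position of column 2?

Take off 144 px of margins, leaving 480.25 px.
3c + 2·32 = 480.25 → 3c = 416.25 → c = 138.75 px.
Column 2 starts at margin + 1·(column + gutter) = 72 + 1·170.75 = 242.75 px.

242.75 px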